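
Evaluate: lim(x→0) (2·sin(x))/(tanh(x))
This is a 0/0 indeterminate form.

Apply L'Hôpital's rule: differentiate numerator and denominator separately.
  f(x) = 2·sin(x)   ⇒   f'(x) = 2·cos(x)
  g(x) = tanh(x)   ⇒   g'(x) = 1 - tanh(x)^2
  lim(x→0) f'(x)/g'(x) = lim(x→0) (2·cos(x))/(1 - tanh(x)^2)
  = 2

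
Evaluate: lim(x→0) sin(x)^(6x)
This is an exponential indeterminate form.

For exponential indeterminate forms, take the natural log:
  Let L = lim(x→0) sin(x)^(6x)
  Then ln(L) = lim(x→0) [exponent × ln(base)]
  Evaluate using L'Hôpital or standard limits, then exponentiate.
  L = 1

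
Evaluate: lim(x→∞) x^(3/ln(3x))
This is an exponential indeterminate form.

For exponential indeterminate forms, take the natural log:
  Let L = lim(x→∞) x^(3/ln(3x))
  Then ln(L) = lim(x→∞) [exponent × ln(base)]
  Evaluate using L'Hôpital or standard limits, then exponentiate.
  L = e^(3)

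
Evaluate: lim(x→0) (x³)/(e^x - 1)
This is a 0/0 indeterminate form.

Apply L'Hôpital's rule: differentiate numerator and denominator separately.
  f(x) = x^3   ⇒   f'(x) = 3·x^2
  g(x) = e^(x) - 1   ⇒   g'(x) = e^(x)
  lim(x→0) f'(x)/g'(x) = lim(x→0) (3·x^2)/(e^(x))
  = 0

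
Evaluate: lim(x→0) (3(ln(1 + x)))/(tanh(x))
This is a 0/0 indeterminate form.

Apply L'Hôpital's rule: differentiate numerator and denominator separately.
  f(x) = 3·ln(x + 1)   ⇒   f'(x) = 3/(x + 1)
  g(x) = tanh(x)   ⇒   g'(x) = 1 - tanh(x)^2
  lim(x→0) f'(x)/g'(x) = lim(x→0) (3/(x + 1))/(1 - tanh(x)^2)
  = 3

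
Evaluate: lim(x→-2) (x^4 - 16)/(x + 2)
This is a standard limit.

Factor or rationalize the expression:
  lim(x→-2) (x^4 - 16)/(x + 2) = -32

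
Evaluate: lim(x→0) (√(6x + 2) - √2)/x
This is a standard limit.

Factor or rationalize the expression:
  lim(x→0) (√(6x + 2) - √2)/x = 3·sqrt(2)/2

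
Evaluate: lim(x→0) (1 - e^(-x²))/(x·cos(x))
This is a 0/0 indeterminate form.

Apply L'Hôpital's rule: differentiate numerator and denominator separately.
  f(x) = 1 - e^(-x^2)   ⇒   f'(x) = 2·x·e^(-x^2)
  g(x) = x·cos(x)   ⇒   g'(x) = -x·sin(x) + cos(x)
  lim(x→0) f'(x)/g'(x) = lim(x→0) (2·x·e^(-x^2))/(-x·sin(x) + cos(x))
  = 0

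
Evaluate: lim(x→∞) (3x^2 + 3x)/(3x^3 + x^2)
This is an ∞/∞ indeterminate form.

Apply L'Hôpital's rule: differentiate numerator and denominator separately.
  f(x) = 3·x^2 + 3·x   ⇒   f'(x) = 6·x + 3
  g(x) = 3·x^3 + x^2   ⇒   g'(x) = 9·x^2 + 2·x
  lim(x→∞) f'(x)/g'(x) = lim(x→∞) (6·x + 3)/(9·x^2 + 2·x)
  = 0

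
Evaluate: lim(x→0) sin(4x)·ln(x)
This is a 0·∞ indeterminate form.

Rewrite 0·∞ as a quotient (0/0 or ∞/∞ form), then apply L'Hôpital's rule:
  lim(x→0) sin(4x)·ln(x) = 0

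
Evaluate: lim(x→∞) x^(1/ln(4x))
This is an exponential indeterminate form.

For exponential indeterminate forms, take the natural log:
  Let L = lim(x→∞) x^(1/ln(4x))
  Then ln(L) = lim(x→∞) [exponent × ln(base)]
  Evaluate using L'Hôpital or standard limits, then exponentiate.
  L = e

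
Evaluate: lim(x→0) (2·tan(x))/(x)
This is a 0/0 indeterminate form.

Apply L'Hôpital's rule: differentiate numerator and denominator separately.
  f(x) = 2·tan(x)   ⇒   f'(x) = 2·tan(x)^2 + 2
  g(x) = x   ⇒   g'(x) = 1
  lim(x→0) f'(x)/g'(x) = lim(x→0) (2·tan(x)^2 + 2)/(1)
  = 2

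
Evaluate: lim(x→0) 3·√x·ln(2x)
This is a 0·∞ indeterminate form.

Rewrite 0·∞ as a quotient (0/0 or ∞/∞ form), then apply L'Hôpital's rule:
  lim(x→0) 3·√x·ln(2x) = 0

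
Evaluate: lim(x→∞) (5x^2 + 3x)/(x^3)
This is an ∞/∞ indeterminate form.

Apply L'Hôpital's rule: differentiate numerator and denominator separately.
  f(x) = 5·x^2 + 3·x   ⇒   f'(x) = 10·x + 3
  g(x) = x^3   ⇒   g'(x) = 3·x^2
  lim(x→∞) f'(x)/g'(x) = lim(x→∞) (10·x + 3)/(3·x^2)
  = 0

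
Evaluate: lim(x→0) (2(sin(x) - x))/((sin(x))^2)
This is a 0/0 indeterminate form.

Apply L'Hôpital's rule: differentiate numerator and denominator separately.
  f(x) = -2·x + 2·sin(x)   ⇒   f'(x) = 2·cos(x) - 2
  g(x) = sin(x)^2   ⇒   g'(x) = 2·sin(x)·cos(x)
  lim(x→0) f'(x)/g'(x) = lim(x→0) (2·cos(x) - 2)/(2·sin(x)·cos(x))
  = 0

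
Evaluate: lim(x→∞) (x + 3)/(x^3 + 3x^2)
This is an ∞/∞ indeterminate form.

Apply L'Hôpital's rule: differentiate numerator and denominator separately.
  f(x) = x + 3   ⇒   f'(x) = 1
  g(x) = x^3 + 3·x^2   ⇒   g'(x) = 3·x^2 + 6·x
  lim(x→∞) f'(x)/g'(x) = lim(x→∞) (1)/(3·x^2 + 6·x)
  = 0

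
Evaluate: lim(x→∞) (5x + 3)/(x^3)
This is an ∞/∞ indeterminate form.

Apply L'Hôpital's rule: differentiate numerator and denominator separately.
  f(x) = 5·x + 3   ⇒   f'(x) = 5
  g(x) = x^3   ⇒   g'(x) = 3·x^2
  lim(x→∞) f'(x)/g'(x) = lim(x→∞) (5)/(3·x^2)
  = 0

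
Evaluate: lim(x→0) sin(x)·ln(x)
This is a 0·∞ indeterminate form.

Rewrite 0·∞ as a quotient (0/0 or ∞/∞ form), then apply L'Hôpital's rule:
  lim(x→0) sin(x)·ln(x) = 0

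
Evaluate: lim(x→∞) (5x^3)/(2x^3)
This is an ∞/∞ indeterminate form.

Apply L'Hôpital's rule: differentiate numerator and denominator separately.
  f(x) = 5·x^3   ⇒   f'(x) = 15·x^2
  g(x) = 2·x^3   ⇒   g'(x) = 6·x^2
  lim(x→∞) f'(x)/g'(x) = lim(x→∞) (15·x^2)/(6·x^2)
  = 5/2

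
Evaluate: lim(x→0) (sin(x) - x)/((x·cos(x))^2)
This is a 0/0 indeterminate form.

Apply L'Hôpital's rule: differentiate numerator and denominator separately.
  f(x) = -x + sin(x)   ⇒   f'(x) = cos(x) - 1
  g(x) = x^2·cos(x)^2   ⇒   g'(x) = -2·x^2·sin(x)·cos(x) + 2·x·cos(x)^2
  lim(x→0) f'(x)/g'(x) = lim(x→0) (cos(x) - 1)/(-2·x^2·sin(x)·cos(x) + 2·x·cos(x)^2)
  = 0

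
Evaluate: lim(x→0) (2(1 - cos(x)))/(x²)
This is a 0/0 indeterminate form.

Apply L'Hôpital's rule: differentiate numerator and denominator separately.
  f(x) = 2 - 2·cos(x)   ⇒   f'(x) = 2·sin(x)
  g(x) = x^2   ⇒   g'(x) = 2·x
  lim(x→0) f'(x)/g'(x) = lim(x→0) (2·sin(x))/(2·x)
  = 1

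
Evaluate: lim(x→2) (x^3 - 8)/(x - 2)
This is a standard limit.

Factor or rationalize the expression:
  lim(x→2) (x^3 - 8)/(x - 2) = 12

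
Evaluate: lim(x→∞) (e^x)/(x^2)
This is an ∞/∞ indeterminate form.

Apply L'Hôpital's rule: differentiate numerator and denominator separately.
  f(x) = e^(x)   ⇒   f'(x) = e^(x)
  g(x) = x^2   ⇒   g'(x) = 2·x
  lim(x→∞) f'(x)/g'(x) = lim(x→∞) (e^(x))/(2·x)
  = ∞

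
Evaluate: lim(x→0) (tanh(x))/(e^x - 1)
This is a 0/0 indeterminate form.

Apply L'Hôpital's rule: differentiate numerator and denominator separately.
  f(x) = tanh(x)   ⇒   f'(x) = 1 - tanh(x)^2
  g(x) = e^(x) - 1   ⇒   g'(x) = e^(x)
  lim(x→0) f'(x)/g'(x) = lim(x→0) (1 - tanh(x)^2)/(e^(x))
  = 1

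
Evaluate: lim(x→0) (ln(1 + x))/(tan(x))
This is a 0/0 indeterminate form.

Apply L'Hôpital's rule: differentiate numerator and denominator separately.
  f(x) = ln(x + 1)   ⇒   f'(x) = 1/(x + 1)
  g(x) = tan(x)   ⇒   g'(x) = tan(x)^2 + 1
  lim(x→0) f'(x)/g'(x) = lim(x→0) (1/(x + 1))/(tan(x)^2 + 1)
  = 1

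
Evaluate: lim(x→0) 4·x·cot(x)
This is a 0·∞ indeterminate form.

Rewrite 0·∞ as a quotient (0/0 or ∞/∞ form), then apply L'Hôpital's rule:
  lim(x→0) 4·x·cot(x) = 4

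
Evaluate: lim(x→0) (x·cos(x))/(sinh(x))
This is a 0/0 indeterminate form.

Apply L'Hôpital's rule: differentiate numerator and denominator separately.
  f(x) = x·cos(x)   ⇒   f'(x) = -x·sin(x) + cos(x)
  g(x) = sinh(x)   ⇒   g'(x) = cosh(x)
  lim(x→0) f'(x)/g'(x) = lim(x→0) (-x·sin(x) + cos(x))/(cosh(x))
  = 1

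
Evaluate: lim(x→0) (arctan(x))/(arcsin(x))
This is a 0/0 indeterminate form.

Apply L'Hôpital's rule: differentiate numerator and denominator separately.
  f(x) = atan(x)   ⇒   f'(x) = 1/(x^2 + 1)
  g(x) = asin(x)   ⇒   g'(x) = 1/sqrt(1 - x^2)
  lim(x→0) f'(x)/g'(x) = lim(x→0) (1/(x^2 + 1))/(1/sqrt(1 - x^2))
  = 1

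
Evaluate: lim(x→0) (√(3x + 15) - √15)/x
This is a standard limit.

Factor or rationalize the expression:
  lim(x→0) (√(3x + 15) - √15)/x = sqrt(15)/10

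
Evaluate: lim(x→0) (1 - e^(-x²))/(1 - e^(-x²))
This is a 0/0 indeterminate form.

Apply L'Hôpital's rule: differentiate numerator and denominator separately.
  f(x) = 1 - e^(-x^2)   ⇒   f'(x) = 2·x·e^(-x^2)
  g(x) = 1 - e^(-x^2)   ⇒   g'(x) = 2·x·e^(-x^2)
  lim(x→0) f'(x)/g'(x) = lim(x→0) (2·x·e^(-x^2))/(2·x·e^(-x^2))
  = 1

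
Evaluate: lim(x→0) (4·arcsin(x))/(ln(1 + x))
This is a 0/0 indeterminate form.

Apply L'Hôpital's rule: differentiate numerator and denominator separately.
  f(x) = 4·asin(x)   ⇒   f'(x) = 4/sqrt(1 - x^2)
  g(x) = ln(x + 1)   ⇒   g'(x) = 1/(x + 1)
  lim(x→0) f'(x)/g'(x) = lim(x→0) (4/sqrt(1 - x^2))/(1/(x + 1))
  = 4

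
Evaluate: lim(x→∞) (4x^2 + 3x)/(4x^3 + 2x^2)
This is an ∞/∞ indeterminate form.

Apply L'Hôpital's rule: differentiate numerator and denominator separately.
  f(x) = 4·x^2 + 3·x   ⇒   f'(x) = 8·x + 3
  g(x) = 4·x^3 + 2·x^2   ⇒   g'(x) = 12·x^2 + 4·x
  lim(x→∞) f'(x)/g'(x) = lim(x→∞) (8·x + 3)/(12·x^2 + 4·x)
  = 0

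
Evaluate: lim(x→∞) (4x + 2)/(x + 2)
This is an ∞/∞ indeterminate form.

Apply L'Hôpital's rule: differentiate numerator and denominator separately.
  f(x) = 4·x + 2   ⇒   f'(x) = 4
  g(x) = x + 2   ⇒   g'(x) = 1
  lim(x→∞) f'(x)/g'(x) = lim(x→∞) (4)/(1)
  = 4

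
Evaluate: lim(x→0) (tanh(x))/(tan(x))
This is a 0/0 indeterminate form.

Apply L'Hôpital's rule: differentiate numerator and denominator separately.
  f(x) = tanh(x)   ⇒   f'(x) = 1 - tanh(x)^2
  g(x) = tan(x)   ⇒   g'(x) = tan(x)^2 + 1
  lim(x→0) f'(x)/g'(x) = lim(x→0) (1 - tanh(x)^2)/(tan(x)^2 + 1)
  = 1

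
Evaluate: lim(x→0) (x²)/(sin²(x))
This is a 0/0 indeterminate form.

Apply L'Hôpital's rule: differentiate numerator and denominator separately.
  f(x) = x^2   ⇒   f'(x) = 2·x
  g(x) = sin(x)^2   ⇒   g'(x) = 2·sin(x)·cos(x)
  lim(x→0) f'(x)/g'(x) = lim(x→0) (2·x)/(2·sin(x)·cos(x))
  = 1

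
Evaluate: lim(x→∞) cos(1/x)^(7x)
This is an exponential indeterminate form.

For exponential indeterminate forms, take the natural log:
  Let L = lim(x→∞) cos(1/x)^(7x)
  Then ln(L) = lim(x→∞) [exponent × ln(base)]
  Evaluate using L'Hôpital or standard limits, then exponentiate.
  L = 1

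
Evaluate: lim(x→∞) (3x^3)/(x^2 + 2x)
This is an ∞/∞ indeterminate form.

Apply L'Hôpital's rule: differentiate numerator and denominator separately.
  f(x) = 3·x^3   ⇒   f'(x) = 9·x^2
  g(x) = x^2 + 2·x   ⇒   g'(x) = 2·x + 2
  lim(x→∞) f'(x)/g'(x) = lim(x→∞) (9·x^2)/(2·x + 2)
  = ∞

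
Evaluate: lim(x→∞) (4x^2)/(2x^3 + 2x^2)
This is an ∞/∞ indeterminate form.

Apply L'Hôpital's rule: differentiate numerator and denominator separately.
  f(x) = 4·x^2   ⇒   f'(x) = 8·x
  g(x) = 2·x^3 + 2·x^2   ⇒   g'(x) = 6·x^2 + 4·x
  lim(x→∞) f'(x)/g'(x) = lim(x→∞) (8·x)/(6·x^2 + 4·x)
  = 0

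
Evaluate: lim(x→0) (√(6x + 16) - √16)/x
This is a standard limit.

Factor or rationalize the expression:
  lim(x→0) (√(6x + 16) - √16)/x = 3/4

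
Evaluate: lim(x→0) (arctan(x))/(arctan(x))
This is a 0/0 indeterminate form.

Apply L'Hôpital's rule: differentiate numerator and denominator separately.
  f(x) = atan(x)   ⇒   f'(x) = 1/(x^2 + 1)
  g(x) = atan(x)   ⇒   g'(x) = 1/(x^2 + 1)
  lim(x→0) f'(x)/g'(x) = lim(x→0) (1/(x^2 + 1))/(1/(x^2 + 1))
  = 1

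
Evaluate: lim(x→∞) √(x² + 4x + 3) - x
This is an ∞-∞ indeterminate form.

Combine fractions or rationalize to convert ∞-∞ to 0/0 form:
  lim(x→∞) √(x² + 4x + 3) - x = 2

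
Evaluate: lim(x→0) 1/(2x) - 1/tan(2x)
This is an ∞-∞ indeterminate form.

Combine fractions or rationalize to convert ∞-∞ to 0/0 form:
  lim(x→0) 1/(2x) - 1/tan(2x) = 0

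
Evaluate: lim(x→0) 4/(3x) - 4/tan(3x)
This is an ∞-∞ indeterminate form.

Combine fractions or rationalize to convert ∞-∞ to 0/0 form:
  lim(x→0) 4/(3x) - 4/tan(3x) = 0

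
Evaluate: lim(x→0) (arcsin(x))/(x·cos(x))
This is a 0/0 indeterminate form.

Apply L'Hôpital's rule: differentiate numerator and denominator separately.
  f(x) = asin(x)   ⇒   f'(x) = 1/sqrt(1 - x^2)
  g(x) = x·cos(x)   ⇒   g'(x) = -x·sin(x) + cos(x)
  lim(x→0) f'(x)/g'(x) = lim(x→0) (1/sqrt(1 - x^2))/(-x·sin(x) + cos(x))
  = 1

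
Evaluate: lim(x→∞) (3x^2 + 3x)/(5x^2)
This is an ∞/∞ indeterminate form.

Apply L'Hôpital's rule: differentiate numerator and denominator separately.
  f(x) = 3·x^2 + 3·x   ⇒   f'(x) = 6·x + 3
  g(x) = 5·x^2   ⇒   g'(x) = 10·x
  lim(x→∞) f'(x)/g'(x) = lim(x→∞) (6·x + 3)/(10·x)
  = 3/5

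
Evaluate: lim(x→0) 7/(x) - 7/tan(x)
This is an ∞-∞ indeterminate form.

Combine fractions or rationalize to convert ∞-∞ to 0/0 form:
  lim(x→0) 7/(x) - 7/tan(x) = 0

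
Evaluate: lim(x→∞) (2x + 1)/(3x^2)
This is an ∞/∞ indeterminate form.

Apply L'Hôpital's rule: differentiate numerator and denominator separately.
  f(x) = 2·x + 1   ⇒   f'(x) = 2
  g(x) = 3·x^2   ⇒   g'(x) = 6·x
  lim(x→∞) f'(x)/g'(x) = lim(x→∞) (2)/(6·x)
  = 0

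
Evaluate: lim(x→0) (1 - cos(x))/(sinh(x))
This is a 0/0 indeterminate form.

Apply L'Hôpital's rule: differentiate numerator and denominator separately.
  f(x) = 1 - cos(x)   ⇒   f'(x) = sin(x)
  g(x) = sinh(x)   ⇒   g'(x) = cosh(x)
  lim(x→0) f'(x)/g'(x) = lim(x→0) (sin(x))/(cosh(x))
  = 0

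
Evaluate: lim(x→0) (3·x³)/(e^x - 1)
This is a 0/0 indeterminate form.

Apply L'Hôpital's rule: differentiate numerator and denominator separately.
  f(x) = 3·x^3   ⇒   f'(x) = 9·x^2
  g(x) = e^(x) - 1   ⇒   g'(x) = e^(x)
  lim(x→0) f'(x)/g'(x) = lim(x→0) (9·x^2)/(e^(x))
  = 0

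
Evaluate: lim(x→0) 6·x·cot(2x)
This is a 0·∞ indeterminate form.

Rewrite 0·∞ as a quotient (0/0 or ∞/∞ form), then apply L'Hôpital's rule:
  lim(x→0) 6·x·cot(2x) = 3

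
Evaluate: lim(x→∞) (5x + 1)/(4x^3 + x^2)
This is an ∞/∞ indeterminate form.

Apply L'Hôpital's rule: differentiate numerator and denominator separately.
  f(x) = 5·x + 1   ⇒   f'(x) = 5
  g(x) = 4·x^3 + x^2   ⇒   g'(x) = 12·x^2 + 2·x
  lim(x→∞) f'(x)/g'(x) = lim(x→∞) (5)/(12·x^2 + 2·x)
  = 0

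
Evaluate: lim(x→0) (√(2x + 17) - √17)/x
This is a standard limit.

Factor or rationalize the expression:
  lim(x→0) (√(2x + 17) - √17)/x = sqrt(17)/17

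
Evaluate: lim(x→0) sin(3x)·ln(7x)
This is a 0·∞ indeterminate form.

Rewrite 0·∞ as a quotient (0/0 or ∞/∞ form), then apply L'Hôpital's rule:
  lim(x→0) sin(3x)·ln(7x) = 0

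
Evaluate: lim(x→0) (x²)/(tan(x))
This is a 0/0 indeterminate form.

Apply L'Hôpital's rule: differentiate numerator and denominator separately.
  f(x) = x^2   ⇒   f'(x) = 2·x
  g(x) = tan(x)   ⇒   g'(x) = tan(x)^2 + 1
  lim(x→0) f'(x)/g'(x) = lim(x→0) (2·x)/(tan(x)^2 + 1)
  = 0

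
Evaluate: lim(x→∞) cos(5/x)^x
This is an exponential indeterminate form.

For exponential indeterminate forms, take the natural log:
  Let L = lim(x→∞) cos(5/x)^x
  Then ln(L) = lim(x→∞) [exponent × ln(base)]
  Evaluate using L'Hôpital or standard limits, then exponentiate.
  L = 1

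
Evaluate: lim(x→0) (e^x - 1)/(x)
This is a 0/0 indeterminate form.

Apply L'Hôpital's rule: differentiate numerator and denominator separately.
  f(x) = e^(x) - 1   ⇒   f'(x) = e^(x)
  g(x) = x   ⇒   g'(x) = 1
  lim(x→0) f'(x)/g'(x) = lim(x→0) (e^(x))/(1)
  = 1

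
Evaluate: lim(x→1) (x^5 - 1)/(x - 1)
This is a standard limit.

Factor or rationalize the expression:
  lim(x→1) (x^5 - 1)/(x - 1) = 5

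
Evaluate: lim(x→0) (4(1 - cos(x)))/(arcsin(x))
This is a 0/0 indeterminate form.

Apply L'Hôpital's rule: differentiate numerator and denominator separately.
  f(x) = 4 - 4·cos(x)   ⇒   f'(x) = 4·sin(x)
  g(x) = asin(x)   ⇒   g'(x) = 1/sqrt(1 - x^2)
  lim(x→0) f'(x)/g'(x) = lim(x→0) (4·sin(x))/(1/sqrt(1 - x^2))
  = 0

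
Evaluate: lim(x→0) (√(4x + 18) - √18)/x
This is a standard limit.

Factor or rationalize the expression:
  lim(x→0) (√(4x + 18) - √18)/x = sqrt(2)/3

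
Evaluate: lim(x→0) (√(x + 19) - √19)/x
This is a standard limit.

Factor or rationalize the expression:
  lim(x→0) (√(x + 19) - √19)/x = sqrt(19)/38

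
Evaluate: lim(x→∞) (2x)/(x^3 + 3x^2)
This is an ∞/∞ indeterminate form.

Apply L'Hôpital's rule: differentiate numerator and denominator separately.
  f(x) = 2·x   ⇒   f'(x) = 2
  g(x) = x^3 + 3·x^2   ⇒   g'(x) = 3·x^2 + 6·x
  lim(x→∞) f'(x)/g'(x) = lim(x→∞) (2)/(3·x^2 + 6·x)
  = 0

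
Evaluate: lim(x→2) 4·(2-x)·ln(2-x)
This is a 0·∞ indeterminate form.

Rewrite 0·∞ as a quotient (0/0 or ∞/∞ form), then apply L'Hôpital's rule:
  lim(x→2) 4·(2-x)·ln(2-x) = 0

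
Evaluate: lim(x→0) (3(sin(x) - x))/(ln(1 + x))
This is a 0/0 indeterminate form.

Apply L'Hôpital's rule: differentiate numerator and denominator separately.
  f(x) = -3·x + 3·sin(x)   ⇒   f'(x) = 3·cos(x) - 3
  g(x) = ln(x + 1)   ⇒   g'(x) = 1/(x + 1)
  lim(x→0) f'(x)/g'(x) = lim(x→0) (3·cos(x) - 3)/(1/(x + 1))
  = 0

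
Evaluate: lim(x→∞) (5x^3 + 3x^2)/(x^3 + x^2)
This is an ∞/∞ indeterminate form.

Apply L'Hôpital's rule: differentiate numerator and denominator separately.
  f(x) = 5·x^3 + 3·x^2   ⇒   f'(x) = 15·x^2 + 6·x
  g(x) = x^3 + x^2   ⇒   g'(x) = 3·x^2 + 2·x
  lim(x→∞) f'(x)/g'(x) = lim(x→∞) (15·x^2 + 6·x)/(3·x^2 + 2·x)
  = 5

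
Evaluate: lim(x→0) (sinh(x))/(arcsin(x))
This is a 0/0 indeterminate form.

Apply L'Hôpital's rule: differentiate numerator and denominator separately.
  f(x) = sinh(x)   ⇒   f'(x) = cosh(x)
  g(x) = asin(x)   ⇒   g'(x) = 1/sqrt(1 - x^2)
  lim(x→0) f'(x)/g'(x) = lim(x→0) (cosh(x))/(1/sqrt(1 - x^2))
  = 1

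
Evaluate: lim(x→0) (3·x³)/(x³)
This is a 0/0 indeterminate form.

Apply L'Hôpital's rule: differentiate numerator and denominator separately.
  f(x) = 3·x^3   ⇒   f'(x) = 9·x^2
  g(x) = x^3   ⇒   g'(x) = 3·x^2
  lim(x→0) f'(x)/g'(x) = lim(x→0) (9·x^2)/(3·x^2)
  = 3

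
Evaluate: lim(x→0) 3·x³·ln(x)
This is a 0·∞ indeterminate form.

Rewrite 0·∞ as a quotient (0/0 or ∞/∞ form), then apply L'Hôpital's rule:
  lim(x→0) 3·x³·ln(x) = 0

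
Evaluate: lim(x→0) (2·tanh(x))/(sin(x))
This is a 0/0 indeterminate form.

Apply L'Hôpital's rule: differentiate numerator and denominator separately.
  f(x) = 2·tanh(x)   ⇒   f'(x) = 2 - 2·tanh(x)^2
  g(x) = sin(x)   ⇒   g'(x) = cos(x)
  lim(x→0) f'(x)/g'(x) = lim(x→0) (2 - 2·tanh(x)^2)/(cos(x))
  = 2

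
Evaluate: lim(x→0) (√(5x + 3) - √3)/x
This is a standard limit.

Factor or rationalize the expression:
  lim(x→0) (√(5x + 3) - √3)/x = 5·sqrt(3)/6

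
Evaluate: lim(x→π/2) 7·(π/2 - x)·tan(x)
This is a 0·∞ indeterminate form.

Rewrite 0·∞ as a quotient (0/0 or ∞/∞ form), then apply L'Hôpital's rule:
  lim(x→π/2) 7·(π/2 - x)·tan(x) = 7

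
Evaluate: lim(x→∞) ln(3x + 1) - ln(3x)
This is an ∞-∞ indeterminate form.

Combine fractions or rationalize to convert ∞-∞ to 0/0 form:
  lim(x→∞) ln(3x + 1) - ln(3x) = 0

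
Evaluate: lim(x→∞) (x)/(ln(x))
This is an ∞/∞ indeterminate form.

Apply L'Hôpital's rule: differentiate numerator and denominator separately.
  f(x) = x   ⇒   f'(x) = 1
  g(x) = ln(x)   ⇒   g'(x) = 1/x
  lim(x→∞) f'(x)/g'(x) = lim(x→∞) (1)/(1/x)
  = ∞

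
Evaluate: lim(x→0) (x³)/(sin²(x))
This is a 0/0 indeterminate form.

Apply L'Hôpital's rule: differentiate numerator and denominator separately.
  f(x) = x^3   ⇒   f'(x) = 3·x^2
  g(x) = sin(x)^2   ⇒   g'(x) = 2·sin(x)·cos(x)
  lim(x→0) f'(x)/g'(x) = lim(x→0) (3·x^2)/(2·sin(x)·cos(x))
  = 0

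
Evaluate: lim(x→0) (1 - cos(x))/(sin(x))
This is a 0/0 indeterminate form.

Apply L'Hôpital's rule: differentiate numerator and denominator separately.
  f(x) = 1 - cos(x)   ⇒   f'(x) = sin(x)
  g(x) = sin(x)   ⇒   g'(x) = cos(x)
  lim(x→0) f'(x)/g'(x) = lim(x→0) (sin(x))/(cos(x))
  = 0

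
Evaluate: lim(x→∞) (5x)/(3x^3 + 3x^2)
This is an ∞/∞ indeterminate form.

Apply L'Hôpital's rule: differentiate numerator and denominator separately.
  f(x) = 5·x   ⇒   f'(x) = 5
  g(x) = 3·x^3 + 3·x^2   ⇒   g'(x) = 9·x^2 + 6·x
  lim(x→∞) f'(x)/g'(x) = lim(x→∞) (5)/(9·x^2 + 6·x)
  = 0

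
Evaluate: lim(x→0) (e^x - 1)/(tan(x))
This is a 0/0 indeterminate form.

Apply L'Hôpital's rule: differentiate numerator and denominator separately.
  f(x) = e^(x) - 1   ⇒   f'(x) = e^(x)
  g(x) = tan(x)   ⇒   g'(x) = tan(x)^2 + 1
  lim(x→0) f'(x)/g'(x) = lim(x→0) (e^(x))/(tan(x)^2 + 1)
  = 1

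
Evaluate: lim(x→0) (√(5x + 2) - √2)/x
This is a standard limit.

Factor or rationalize the expression:
  lim(x→0) (√(5x + 2) - √2)/x = 5·sqrt(2)/4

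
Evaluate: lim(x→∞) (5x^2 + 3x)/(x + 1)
This is an ∞/∞ indeterminate form.

Apply L'Hôpital's rule: differentiate numerator and denominator separately.
  f(x) = 5·x^2 + 3·x   ⇒   f'(x) = 10·x + 3
  g(x) = x + 1   ⇒   g'(x) = 1
  lim(x→∞) f'(x)/g'(x) = lim(x→∞) (10·x + 3)/(1)
  = ∞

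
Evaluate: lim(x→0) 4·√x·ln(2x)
This is a 0·∞ indeterminate form.

Rewrite 0·∞ as a quotient (0/0 or ∞/∞ form), then apply L'Hôpital's rule:
  lim(x→0) 4·√x·ln(2x) = 0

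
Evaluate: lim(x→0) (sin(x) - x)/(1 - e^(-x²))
This is a 0/0 indeterminate form.

Apply L'Hôpital's rule: differentiate numerator and denominator separately.
  f(x) = -x + sin(x)   ⇒   f'(x) = cos(x) - 1
  g(x) = 1 - e^(-x^2)   ⇒   g'(x) = 2·x·e^(-x^2)
  lim(x→0) f'(x)/g'(x) = lim(x→0) (cos(x) - 1)/(2·x·e^(-x^2))
  = 0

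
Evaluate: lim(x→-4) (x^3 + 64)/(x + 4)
This is a standard limit.

Factor or rationalize the expression:
  lim(x→-4) (x^3 + 64)/(x + 4) = 48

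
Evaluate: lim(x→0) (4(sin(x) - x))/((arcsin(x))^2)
This is a 0/0 indeterminate form.

Apply L'Hôpital's rule: differentiate numerator and denominator separately.
  f(x) = -4·x + 4·sin(x)   ⇒   f'(x) = 4·cos(x) - 4
  g(x) = asin(x)^2   ⇒   g'(x) = 2·asin(x)/sqrt(1 - x^2)
  lim(x→0) f'(x)/g'(x) = lim(x→0) (4·cos(x) - 4)/(2·asin(x)/sqrt(1 - x^2))
  = 0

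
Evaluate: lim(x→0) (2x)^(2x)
This is an exponential indeterminate form.

For exponential indeterminate forms, take the natural log:
  Let L = lim(x→0) (2x)^(2x)
  Then ln(L) = lim(x→0) [exponent × ln(base)]
  Evaluate using L'Hôpital or standard limits, then exponentiate.
  L = 1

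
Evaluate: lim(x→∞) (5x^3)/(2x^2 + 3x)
This is an ∞/∞ indeterminate form.

Apply L'Hôpital's rule: differentiate numerator and denominator separately.
  f(x) = 5·x^3   ⇒   f'(x) = 15·x^2
  g(x) = 2·x^2 + 3·x   ⇒   g'(x) = 4·x + 3
  lim(x→∞) f'(x)/g'(x) = lim(x→∞) (15·x^2)/(4·x + 3)
  = ∞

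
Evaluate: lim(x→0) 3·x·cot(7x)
This is a 0·∞ indeterminate form.

Rewrite 0·∞ as a quotient (0/0 or ∞/∞ form), then apply L'Hôpital's rule:
  lim(x→0) 3·x·cot(7x) = 3/7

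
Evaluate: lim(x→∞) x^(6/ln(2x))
This is an exponential indeterminate form.

For exponential indeterminate forms, take the natural log:
  Let L = lim(x→∞) x^(6/ln(2x))
  Then ln(L) = lim(x→∞) [exponent × ln(base)]
  Evaluate using L'Hôpital or standard limits, then exponentiate.
  L = e^(6)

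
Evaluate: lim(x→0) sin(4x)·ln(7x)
This is a 0·∞ indeterminate form.

Rewrite 0·∞ as a quotient (0/0 or ∞/∞ form), then apply L'Hôpital's rule:
  lim(x→0) sin(4x)·ln(7x) = 0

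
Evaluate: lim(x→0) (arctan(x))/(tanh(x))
This is a 0/0 indeterminate form.

Apply L'Hôpital's rule: differentiate numerator and denominator separately.
  f(x) = atan(x)   ⇒   f'(x) = 1/(x^2 + 1)
  g(x) = tanh(x)   ⇒   g'(x) = 1 - tanh(x)^2
  lim(x→0) f'(x)/g'(x) = lim(x→0) (1/(x^2 + 1))/(1 - tanh(x)^2)
  = 1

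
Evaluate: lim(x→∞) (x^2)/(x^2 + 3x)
This is an ∞/∞ indeterminate form.

Apply L'Hôpital's rule: differentiate numerator and denominator separately.
  f(x) = x^2   ⇒   f'(x) = 2·x
  g(x) = x^2 + 3·x   ⇒   g'(x) = 2·x + 3
  lim(x→∞) f'(x)/g'(x) = lim(x→∞) (2·x)/(2·x + 3)
  = 1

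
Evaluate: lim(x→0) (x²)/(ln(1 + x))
This is a 0/0 indeterminate form.

Apply L'Hôpital's rule: differentiate numerator and denominator separately.
  f(x) = x^2   ⇒   f'(x) = 2·x
  g(x) = ln(x + 1)   ⇒   g'(x) = 1/(x + 1)
  lim(x→0) f'(x)/g'(x) = lim(x→0) (2·x)/(1/(x + 1))
  = 0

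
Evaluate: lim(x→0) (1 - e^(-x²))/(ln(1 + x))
This is a 0/0 indeterminate form.

Apply L'Hôpital's rule: differentiate numerator and denominator separately.
  f(x) = 1 - e^(-x^2)   ⇒   f'(x) = 2·x·e^(-x^2)
  g(x) = ln(x + 1)   ⇒   g'(x) = 1/(x + 1)
  lim(x→0) f'(x)/g'(x) = lim(x→0) (2·x·e^(-x^2))/(1/(x + 1))
  = 0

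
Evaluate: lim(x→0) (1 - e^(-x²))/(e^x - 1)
This is a 0/0 indeterminate form.

Apply L'Hôpital's rule: differentiate numerator and denominator separately.
  f(x) = 1 - e^(-x^2)   ⇒   f'(x) = 2·x·e^(-x^2)
  g(x) = e^(x) - 1   ⇒   g'(x) = e^(x)
  lim(x→0) f'(x)/g'(x) = lim(x→0) (2·x·e^(-x^2))/(e^(x))
  = 0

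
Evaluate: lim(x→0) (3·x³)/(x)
This is a 0/0 indeterminate form.

Apply L'Hôpital's rule: differentiate numerator and denominator separately.
  f(x) = 3·x^3   ⇒   f'(x) = 9·x^2
  g(x) = x   ⇒   g'(x) = 1
  lim(x→0) f'(x)/g'(x) = lim(x→0) (9·x^2)/(1)
  = 0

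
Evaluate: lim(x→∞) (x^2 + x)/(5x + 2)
This is an ∞/∞ indeterminate form.

Apply L'Hôpital's rule: differentiate numerator and denominator separately.
  f(x) = x^2 + x   ⇒   f'(x) = 2·x + 1
  g(x) = 5·x + 2   ⇒   g'(x) = 5
  lim(x→∞) f'(x)/g'(x) = lim(x→∞) (2·x + 1)/(5)
  = ∞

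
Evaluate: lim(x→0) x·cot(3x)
This is a 0·∞ indeterminate form.

Rewrite 0·∞ as a quotient (0/0 or ∞/∞ form), then apply L'Hôpital's rule:
  lim(x→0) x·cot(3x) = 1/3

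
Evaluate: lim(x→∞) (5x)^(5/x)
This is an exponential indeterminate form.

For exponential indeterminate forms, take the natural log:
  Let L = lim(x→∞) (5x)^(5/x)
  Then ln(L) = lim(x→∞) [exponent × ln(base)]
  Evaluate using L'Hôpital or standard limits, then exponentiate.
  L = 1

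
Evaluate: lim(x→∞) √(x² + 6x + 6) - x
This is an ∞-∞ indeterminate form.

Combine fractions or rationalize to convert ∞-∞ to 0/0 form:
  lim(x→∞) √(x² + 6x + 6) - x = 3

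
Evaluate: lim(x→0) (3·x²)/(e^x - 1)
This is a 0/0 indeterminate form.

Apply L'Hôpital's rule: differentiate numerator and denominator separately.
  f(x) = 3·x^2   ⇒   f'(x) = 6·x
  g(x) = e^(x) - 1   ⇒   g'(x) = e^(x)
  lim(x→0) f'(x)/g'(x) = lim(x→0) (6·x)/(e^(x))
  = 0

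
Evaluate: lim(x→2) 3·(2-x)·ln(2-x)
This is a 0·∞ indeterminate form.

Rewrite 0·∞ as a quotient (0/0 or ∞/∞ form), then apply L'Hôpital's rule:
  lim(x→2) 3·(2-x)·ln(2-x) = 0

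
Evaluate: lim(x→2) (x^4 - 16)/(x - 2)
This is a standard limit.

Factor or rationalize the expression:
  lim(x→2) (x^4 - 16)/(x - 2) = 32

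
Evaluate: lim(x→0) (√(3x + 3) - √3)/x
This is a standard limit.

Factor or rationalize the expression:
  lim(x→0) (√(3x + 3) - √3)/x = sqrt(3)/2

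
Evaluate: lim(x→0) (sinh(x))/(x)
This is a 0/0 indeterminate form.

Apply L'Hôpital's rule: differentiate numerator and denominator separately.
  f(x) = sinh(x)   ⇒   f'(x) = cosh(x)
  g(x) = x   ⇒   g'(x) = 1
  lim(x→0) f'(x)/g'(x) = lim(x→0) (cosh(x))/(1)
  = 1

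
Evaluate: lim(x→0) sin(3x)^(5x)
This is an exponential indeterminate form.

For exponential indeterminate forms, take the natural log:
  Let L = lim(x→0) sin(3x)^(5x)
  Then ln(L) = lim(x→0) [exponent × ln(base)]
  Evaluate using L'Hôpital or standard limits, then exponentiate.
  L = 1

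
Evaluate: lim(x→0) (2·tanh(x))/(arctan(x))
This is a 0/0 indeterminate form.

Apply L'Hôpital's rule: differentiate numerator and denominator separately.
  f(x) = 2·tanh(x)   ⇒   f'(x) = 2 - 2·tanh(x)^2
  g(x) = atan(x)   ⇒   g'(x) = 1/(x^2 + 1)
  lim(x→0) f'(x)/g'(x) = lim(x→0) (2 - 2·tanh(x)^2)/(1/(x^2 + 1))
  = 2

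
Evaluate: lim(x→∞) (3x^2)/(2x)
This is an ∞/∞ indeterminate form.

Apply L'Hôpital's rule: differentiate numerator and denominator separately.
  f(x) = 3·x^2   ⇒   f'(x) = 6·x
  g(x) = 2·x   ⇒   g'(x) = 2
  lim(x→∞) f'(x)/g'(x) = lim(x→∞) (6·x)/(2)
  = ∞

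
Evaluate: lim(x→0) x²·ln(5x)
This is a 0·∞ indeterminate form.

Rewrite 0·∞ as a quotient (0/0 or ∞/∞ form), then apply L'Hôpital's rule:
  lim(x→0) x²·ln(5x) = 0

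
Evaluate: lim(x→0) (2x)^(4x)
This is an exponential indeterminate form.

For exponential indeterminate forms, take the natural log:
  Let L = lim(x→0) (2x)^(4x)
  Then ln(L) = lim(x→0) [exponent × ln(base)]
  Evaluate using L'Hôpital or standard limits, then exponentiate.
  L = 1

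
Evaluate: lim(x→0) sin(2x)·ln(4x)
This is a 0·∞ indeterminate form.

Rewrite 0·∞ as a quotient (0/0 or ∞/∞ form), then apply L'Hôpital's rule:
  lim(x→0) sin(2x)·ln(4x) = 0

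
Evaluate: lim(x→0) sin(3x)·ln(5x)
This is a 0·∞ indeterminate form.

Rewrite 0·∞ as a quotient (0/0 or ∞/∞ form), then apply L'Hôpital's rule:
  lim(x→0) sin(3x)·ln(5x) = 0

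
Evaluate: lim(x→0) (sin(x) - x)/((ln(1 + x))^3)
This is a 0/0 indeterminate form.

Apply L'Hôpital's rule: differentiate numerator and denominator separately.
  f(x) = -x + sin(x)   ⇒   f'(x) = cos(x) - 1
  g(x) = ln(x + 1)^3   ⇒   g'(x) = 3·ln(x + 1)^2/(x + 1)
  lim(x→0) f'(x)/g'(x) = lim(x→0) (cos(x) - 1)/(3·ln(x + 1)^2/(x + 1))
  = -1/6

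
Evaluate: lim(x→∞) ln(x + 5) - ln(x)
This is an ∞-∞ indeterminate form.

Combine fractions or rationalize to convert ∞-∞ to 0/0 form:
  lim(x→∞) ln(x + 5) - ln(x) = 0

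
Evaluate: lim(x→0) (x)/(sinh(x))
This is a 0/0 indeterminate form.

Apply L'Hôpital's rule: differentiate numerator and denominator separately.
  f(x) = x   ⇒   f'(x) = 1
  g(x) = sinh(x)   ⇒   g'(x) = cosh(x)
  lim(x→0) f'(x)/g'(x) = lim(x→0) (1)/(cosh(x))
  = 1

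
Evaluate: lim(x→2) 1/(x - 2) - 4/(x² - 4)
This is an ∞-∞ indeterminate form.

Combine fractions or rationalize to convert ∞-∞ to 0/0 form:
  lim(x→2) 1/(x - 2) - 4/(x² - 4) = 1/4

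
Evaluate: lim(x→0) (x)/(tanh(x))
This is a 0/0 indeterminate form.

Apply L'Hôpital's rule: differentiate numerator and denominator separately.
  f(x) = x   ⇒   f'(x) = 1
  g(x) = tanh(x)   ⇒   g'(x) = 1 - tanh(x)^2
  lim(x→0) f'(x)/g'(x) = lim(x→0) (1)/(1 - tanh(x)^2)
  = 1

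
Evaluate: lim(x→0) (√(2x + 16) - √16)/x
This is a standard limit.

Factor or rationalize the expression:
  lim(x→0) (√(2x + 16) - √16)/x = 1/4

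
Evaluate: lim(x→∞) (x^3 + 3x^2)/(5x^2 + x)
This is an ∞/∞ indeterminate form.

Apply L'Hôpital's rule: differentiate numerator and denominator separately.
  f(x) = x^3 + 3·x^2   ⇒   f'(x) = 3·x^2 + 6·x
  g(x) = 5·x^2 + x   ⇒   g'(x) = 10·x + 1
  lim(x→∞) f'(x)/g'(x) = lim(x→∞) (3·x^2 + 6·x)/(10·x + 1)
  = ∞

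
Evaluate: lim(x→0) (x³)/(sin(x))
This is a 0/0 indeterminate form.

Apply L'Hôpital's rule: differentiate numerator and denominator separately.
  f(x) = x^3   ⇒   f'(x) = 3·x^2
  g(x) = sin(x)   ⇒   g'(x) = cos(x)
  lim(x→0) f'(x)/g'(x) = lim(x→0) (3·x^2)/(cos(x))
  = 0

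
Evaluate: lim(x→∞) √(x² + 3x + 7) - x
This is an ∞-∞ indeterminate form.

Combine fractions or rationalize to convert ∞-∞ to 0/0 form:
  lim(x→∞) √(x² + 3x + 7) - x = 3/2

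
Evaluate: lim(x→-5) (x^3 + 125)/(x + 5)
This is a standard limit.

Factor or rationalize the expression:
  lim(x→-5) (x^3 + 125)/(x + 5) = 75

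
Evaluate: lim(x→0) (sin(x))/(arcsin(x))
This is a 0/0 indeterminate form.

Apply L'Hôpital's rule: differentiate numerator and denominator separately.
  f(x) = sin(x)   ⇒   f'(x) = cos(x)
  g(x) = asin(x)   ⇒   g'(x) = 1/sqrt(1 - x^2)
  lim(x→0) f'(x)/g'(x) = lim(x→0) (cos(x))/(1/sqrt(1 - x^2))
  = 1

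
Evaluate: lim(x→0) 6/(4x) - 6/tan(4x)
This is an ∞-∞ indeterminate form.

Combine fractions or rationalize to convert ∞-∞ to 0/0 form:
  lim(x→0) 6/(4x) - 6/tan(4x) = 0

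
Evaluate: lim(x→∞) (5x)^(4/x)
This is an exponential indeterminate form.

For exponential indeterminate forms, take the natural log:
  Let L = lim(x→∞) (5x)^(4/x)
  Then ln(L) = lim(x→∞) [exponent × ln(base)]
  Evaluate using L'Hôpital or standard limits, then exponentiate.
  L = 1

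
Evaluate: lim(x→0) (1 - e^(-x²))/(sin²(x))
This is a 0/0 indeterminate form.

Apply L'Hôpital's rule: differentiate numerator and denominator separately.
  f(x) = 1 - e^(-x^2)   ⇒   f'(x) = 2·x·e^(-x^2)
  g(x) = sin(x)^2   ⇒   g'(x) = 2·sin(x)·cos(x)
  lim(x→0) f'(x)/g'(x) = lim(x→0) (2·x·e^(-x^2))/(2·sin(x)·cos(x))
  = 1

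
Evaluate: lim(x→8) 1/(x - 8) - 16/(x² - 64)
This is an ∞-∞ indeterminate form.

Combine fractions or rationalize to convert ∞-∞ to 0/0 form:
  lim(x→8) 1/(x - 8) - 16/(x² - 64) = 1/16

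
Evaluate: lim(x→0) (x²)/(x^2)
This is a 0/0 indeterminate form.

Apply L'Hôpital's rule: differentiate numerator and denominator separately.
  f(x) = x^2   ⇒   f'(x) = 2·x
  g(x) = x^2   ⇒   g'(x) = 2·x
  lim(x→0) f'(x)/g'(x) = lim(x→0) (2·x)/(2·x)
  = 1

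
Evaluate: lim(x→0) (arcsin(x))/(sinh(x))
This is a 0/0 indeterminate form.

Apply L'Hôpital's rule: differentiate numerator and denominator separately.
  f(x) = asin(x)   ⇒   f'(x) = 1/sqrt(1 - x^2)
  g(x) = sinh(x)   ⇒   g'(x) = cosh(x)
  lim(x→0) f'(x)/g'(x) = lim(x→0) (1/sqrt(1 - x^2))/(cosh(x))
  = 1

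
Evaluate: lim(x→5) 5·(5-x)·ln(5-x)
This is a 0·∞ indeterminate form.

Rewrite 0·∞ as a quotient (0/0 or ∞/∞ form), then apply L'Hôpital's rule:
  lim(x→5) 5·(5-x)·ln(5-x) = 0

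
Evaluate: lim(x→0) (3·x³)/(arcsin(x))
This is a 0/0 indeterminate form.

Apply L'Hôpital's rule: differentiate numerator and denominator separately.
  f(x) = 3·x^3   ⇒   f'(x) = 9·x^2
  g(x) = asin(x)   ⇒   g'(x) = 1/sqrt(1 - x^2)
  lim(x→0) f'(x)/g'(x) = lim(x→0) (9·x^2)/(1/sqrt(1 - x^2))
  = 0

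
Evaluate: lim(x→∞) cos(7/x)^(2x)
This is an exponential indeterminate form.

For exponential indeterminate forms, take the natural log:
  Let L = lim(x→∞) cos(7/x)^(2x)
  Then ln(L) = lim(x→∞) [exponent × ln(base)]
  Evaluate using L'Hôpital or standard limits, then exponentiate.
  L = 1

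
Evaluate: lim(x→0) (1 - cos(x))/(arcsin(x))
This is a 0/0 indeterminate form.

Apply L'Hôpital's rule: differentiate numerator and denominator separately.
  f(x) = 1 - cos(x)   ⇒   f'(x) = sin(x)
  g(x) = asin(x)   ⇒   g'(x) = 1/sqrt(1 - x^2)
  lim(x→0) f'(x)/g'(x) = lim(x→0) (sin(x))/(1/sqrt(1 - x^2))
  = 0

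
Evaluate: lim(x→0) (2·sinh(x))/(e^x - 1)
This is a 0/0 indeterminate form.

Apply L'Hôpital's rule: differentiate numerator and denominator separately.
  f(x) = 2·sinh(x)   ⇒   f'(x) = 2·cosh(x)
  g(x) = e^(x) - 1   ⇒   g'(x) = e^(x)
  lim(x→0) f'(x)/g'(x) = lim(x→0) (2·cosh(x))/(e^(x))
  = 2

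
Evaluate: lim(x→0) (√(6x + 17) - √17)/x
This is a standard limit.

Factor or rationalize the expression:
  lim(x→0) (√(6x + 17) - √17)/x = 3·sqrt(17)/17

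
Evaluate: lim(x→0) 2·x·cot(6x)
This is a 0·∞ indeterminate form.

Rewrite 0·∞ as a quotient (0/0 or ∞/∞ form), then apply L'Hôpital's rule:
  lim(x→0) 2·x·cot(6x) = 1/3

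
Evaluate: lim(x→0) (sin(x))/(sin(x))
This is a 0/0 indeterminate form.

Apply L'Hôpital's rule: differentiate numerator and denominator separately.
  f(x) = sin(x)   ⇒   f'(x) = cos(x)
  g(x) = sin(x)   ⇒   g'(x) = cos(x)
  lim(x→0) f'(x)/g'(x) = lim(x→0) (cos(x))/(cos(x))
  = 1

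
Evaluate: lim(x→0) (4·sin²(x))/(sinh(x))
This is a 0/0 indeterminate form.

Apply L'Hôpital's rule: differentiate numerator and denominator separately.
  f(x) = 4·sin(x)^2   ⇒   f'(x) = 8·sin(x)·cos(x)
  g(x) = sinh(x)   ⇒   g'(x) = cosh(x)
  lim(x→0) f'(x)/g'(x) = lim(x→0) (8·sin(x)·cos(x))/(cosh(x))
  = 0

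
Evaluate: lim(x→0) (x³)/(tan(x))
This is a 0/0 indeterminate form.

Apply L'Hôpital's rule: differentiate numerator and denominator separately.
  f(x) = x^3   ⇒   f'(x) = 3·x^2
  g(x) = tan(x)   ⇒   g'(x) = tan(x)^2 + 1
  lim(x→0) f'(x)/g'(x) = lim(x→0) (3·x^2)/(tan(x)^2 + 1)
  = 0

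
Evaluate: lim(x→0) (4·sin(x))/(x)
This is a 0/0 indeterminate form.

Apply L'Hôpital's rule: differentiate numerator and denominator separately.
  f(x) = 4·sin(x)   ⇒   f'(x) = 4·cos(x)
  g(x) = x   ⇒   g'(x) = 1
  lim(x→0) f'(x)/g'(x) = lim(x→0) (4·cos(x))/(1)
  = 4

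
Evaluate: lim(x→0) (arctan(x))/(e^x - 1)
This is a 0/0 indeterminate form.

Apply L'Hôpital's rule: differentiate numerator and denominator separately.
  f(x) = atan(x)   ⇒   f'(x) = 1/(x^2 + 1)
  g(x) = e^(x) - 1   ⇒   g'(x) = e^(x)
  lim(x→0) f'(x)/g'(x) = lim(x→0) (1/(x^2 + 1))/(e^(x))
  = 1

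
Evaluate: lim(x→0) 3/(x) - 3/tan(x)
This is an ∞-∞ indeterminate form.

Combine fractions or rationalize to convert ∞-∞ to 0/0 form:
  lim(x→0) 3/(x) - 3/tan(x) = 0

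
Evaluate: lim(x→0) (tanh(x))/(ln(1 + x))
This is a 0/0 indeterminate form.

Apply L'Hôpital's rule: differentiate numerator and denominator separately.
  f(x) = tanh(x)   ⇒   f'(x) = 1 - tanh(x)^2
  g(x) = ln(x + 1)   ⇒   g'(x) = 1/(x + 1)
  lim(x→0) f'(x)/g'(x) = lim(x→0) (1 - tanh(x)^2)/(1/(x + 1))
  = 1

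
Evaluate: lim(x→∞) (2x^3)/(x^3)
This is an ∞/∞ indeterminate form.

Apply L'Hôpital's rule: differentiate numerator and denominator separately.
  f(x) = 2·x^3   ⇒   f'(x) = 6·x^2
  g(x) = x^3   ⇒   g'(x) = 3·x^2
  lim(x→∞) f'(x)/g'(x) = lim(x→∞) (6·x^2)/(3·x^2)
  = 2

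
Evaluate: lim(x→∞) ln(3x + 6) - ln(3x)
This is an ∞-∞ indeterminate form.

Combine fractions or rationalize to convert ∞-∞ to 0/0 form:
  lim(x→∞) ln(3x + 6) - ln(3x) = 0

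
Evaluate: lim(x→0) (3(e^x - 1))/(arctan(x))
This is a 0/0 indeterminate form.

Apply L'Hôpital's rule: differentiate numerator and denominator separately.
  f(x) = 3·e^(x) - 3   ⇒   f'(x) = 3·e^(x)
  g(x) = atan(x)   ⇒   g'(x) = 1/(x^2 + 1)
  lim(x→0) f'(x)/g'(x) = lim(x→0) (3·e^(x))/(1/(x^2 + 1))
  = 3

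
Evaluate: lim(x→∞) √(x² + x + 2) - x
This is an ∞-∞ indeterminate form.

Combine fractions or rationalize to convert ∞-∞ to 0/0 form:
  lim(x→∞) √(x² + x + 2) - x = 1/2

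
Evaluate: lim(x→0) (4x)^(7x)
This is an exponential indeterminate form.

For exponential indeterminate forms, take the natural log:
  Let L = lim(x→0) (4x)^(7x)
  Then ln(L) = lim(x→0) [exponent × ln(base)]
  Evaluate using L'Hôpital or standard limits, then exponentiate.
  L = 1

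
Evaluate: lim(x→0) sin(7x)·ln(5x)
This is a 0·∞ indeterminate form.

Rewrite 0·∞ as a quotient (0/0 or ∞/∞ form), then apply L'Hôpital's rule:
  lim(x→0) sin(7x)·ln(5x) = 0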